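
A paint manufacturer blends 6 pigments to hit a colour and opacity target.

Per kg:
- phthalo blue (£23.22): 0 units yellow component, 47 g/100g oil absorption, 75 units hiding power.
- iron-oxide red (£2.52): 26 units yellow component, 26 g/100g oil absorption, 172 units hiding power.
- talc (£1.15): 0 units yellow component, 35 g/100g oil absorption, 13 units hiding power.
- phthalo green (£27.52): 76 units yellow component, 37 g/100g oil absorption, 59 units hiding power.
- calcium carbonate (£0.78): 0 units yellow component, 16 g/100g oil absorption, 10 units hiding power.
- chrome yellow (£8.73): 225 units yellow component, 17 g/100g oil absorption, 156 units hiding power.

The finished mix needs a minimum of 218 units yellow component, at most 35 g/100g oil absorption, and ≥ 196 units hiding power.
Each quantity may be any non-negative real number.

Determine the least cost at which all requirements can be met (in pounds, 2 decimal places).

£8.90

Treat it as an LP. Let x1 = kg of phthalo blue, x2 = kg of iron-oxide red, x3 = kg of talc, x4 = kg of phthalo green, x5 = kg of calcium carbonate, x6 = kg of chrome yellow.
Minimise 23.22x1 + 2.52x2 + 1.15x3 + 27.52x4 + 0.78x5 + 8.73x6 with:
  26x2 + 76x4 + 225x6 ≥ 218   (yellow component)
  47x1 + 26x2 + 35x3 + 37x4 + 16x5 + 17x6 ≤ 35   (oil absorption)
  75x1 + 172x2 + 13x3 + 59x4 + 10x5 + 156x6 ≥ 196   (hiding power)
  x1, x2, x3, x4, x5, x6 ≥ 0.
At the optimum only iron-oxide red, chrome yellow are positive (phthalo blue, talc, phthalo green, calcium carbonate = 0). There the yellow component and hiding power constraints are tight.
Optimal quantities: iron-oxide red = 0.2913 kg, chrome yellow = 0.9352 kg.
Cost = 2.52·0.2913 + 8.73·0.9352 = 8.8984.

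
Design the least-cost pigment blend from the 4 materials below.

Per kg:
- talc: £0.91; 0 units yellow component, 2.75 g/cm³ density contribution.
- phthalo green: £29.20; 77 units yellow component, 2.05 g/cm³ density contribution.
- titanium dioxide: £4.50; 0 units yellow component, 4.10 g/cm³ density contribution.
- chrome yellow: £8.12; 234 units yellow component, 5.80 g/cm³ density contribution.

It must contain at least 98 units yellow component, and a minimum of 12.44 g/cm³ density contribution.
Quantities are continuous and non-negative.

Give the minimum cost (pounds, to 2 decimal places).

£6.71

Treat it as an LP. Let x1 = kg of talc, x2 = kg of phthalo green, x3 = kg of titanium dioxide, x4 = kg of chrome yellow.
min 0.91x1 + 29.2x2 + 4.5x3 + 8.12x4 s.t.:
  77x2 + 234x4 ≥ 98   (yellow component)
  2.75x1 + 2.05x2 + 4.1x3 + 5.8x4 ≥ 12.44   (density contribution)
  x1, x2, x3, x4 ≥ 0.
The optimal basis is {talc, chrome yellow}; phthalo green, titanium dioxide drop out. There the yellow component and density contribution constraints are tight.
So talc = 3.64 kg, chrome yellow = 0.4188 kg.
Hence cost = 0.91·3.64 + 8.12·0.4188 = £6.7131.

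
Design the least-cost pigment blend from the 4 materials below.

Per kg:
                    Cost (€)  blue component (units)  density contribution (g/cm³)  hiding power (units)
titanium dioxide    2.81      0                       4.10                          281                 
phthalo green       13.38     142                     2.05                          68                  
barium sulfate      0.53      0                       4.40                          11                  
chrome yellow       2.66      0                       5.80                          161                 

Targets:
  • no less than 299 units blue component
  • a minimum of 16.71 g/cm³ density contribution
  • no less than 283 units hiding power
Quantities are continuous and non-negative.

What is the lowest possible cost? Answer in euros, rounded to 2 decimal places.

Treat it as an LP. Let x1 = kg of titanium dioxide, x2 = kg of phthalo green, x3 = kg of barium sulfate, x4 = kg of chrome yellow.
Minimise 2.81x1 + 13.38x2 + 0.53x3 + 2.66x4 s.t.:
  142x2 ≥ 299   (blue component)
  4.1x1 + 2.05x2 + 4.4x3 + 5.8x4 ≥ 16.71   (density contribution)
  281x1 + 68x2 + 11x3 + 161x4 ≥ 283   (hiding power)
  x1, x2, x3, x4 ≥ 0.
At the optimum only titanium dioxide, phthalo green, barium sulfate are positive (chrome yellow = 0). There the blue component, density contribution, hiding power constraints are tight.
Optimal quantities: titanium dioxide = 0.402 kg, phthalo green = 2.106 kg, barium sulfate = 2.442 kg.
Cost = 2.81·0.402 + 13.38·2.106 + 0.53·2.442 = 30.6022.

€30.60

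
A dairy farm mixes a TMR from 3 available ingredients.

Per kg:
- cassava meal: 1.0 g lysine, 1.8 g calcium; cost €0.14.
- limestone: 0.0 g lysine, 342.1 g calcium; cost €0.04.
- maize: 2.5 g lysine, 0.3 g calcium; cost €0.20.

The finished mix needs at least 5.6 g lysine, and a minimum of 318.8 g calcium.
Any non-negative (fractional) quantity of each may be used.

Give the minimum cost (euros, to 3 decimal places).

€0.485

Let x1 = kg of cassava meal, x2 = kg of limestone, x3 = kg of maize.
min 0.14x1 + 0.04x2 + 0.2x3 s.t.:
  1x1 + 2.5x3 ≥ 5.6   (lysine)
  1.8x1 + 342.1x2 + 0.3x3 ≥ 318.8   (calcium)
  x1, x2, x3 ≥ 0.
At the optimum only limestone, maize are positive (cassava meal = 0). The lysine and calcium requirements are met with equality.
Optimal quantities: limestone = 0.9299 kg, maize = 2.24 kg.
Objective = 0.04·0.9299 + 0.2·2.24 = 0.48520.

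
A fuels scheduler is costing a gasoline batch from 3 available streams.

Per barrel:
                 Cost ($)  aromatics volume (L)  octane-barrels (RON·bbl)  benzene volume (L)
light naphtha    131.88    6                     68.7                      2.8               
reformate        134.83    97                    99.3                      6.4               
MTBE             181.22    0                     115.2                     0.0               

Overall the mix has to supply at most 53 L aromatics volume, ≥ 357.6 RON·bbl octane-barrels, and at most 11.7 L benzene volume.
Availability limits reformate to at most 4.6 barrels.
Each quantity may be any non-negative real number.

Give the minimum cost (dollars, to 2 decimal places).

Treat it as an LP. Let x1 = barrels of light naphtha, x2 = barrels of reformate, x3 = barrels of MTBE.
Minimize 131.88x1 + 134.83x2 + 181.22x3 with:
  6x1 + 97x2 ≤ 53   (aromatics volume)
  68.7x1 + 99.3x2 + 115.2x3 ≥ 357.6   (octane-barrels)
  2.8x1 + 6.4x2 ≤ 11.7   (benzene volume)
  x2 ≤ 4.6
  x1, x2, x3 ≥ 0.
The minimum-cost mix takes nothing from light naphtha — only reformate, MTBE. Binding constraints: aromatics volume and octane-barrels.
Solving gives x2 = 0.54639, x3 = 2.6332.
Total cost: 134.83·0.54639 + 181.22·2.6332 = 550.8583.

$550.86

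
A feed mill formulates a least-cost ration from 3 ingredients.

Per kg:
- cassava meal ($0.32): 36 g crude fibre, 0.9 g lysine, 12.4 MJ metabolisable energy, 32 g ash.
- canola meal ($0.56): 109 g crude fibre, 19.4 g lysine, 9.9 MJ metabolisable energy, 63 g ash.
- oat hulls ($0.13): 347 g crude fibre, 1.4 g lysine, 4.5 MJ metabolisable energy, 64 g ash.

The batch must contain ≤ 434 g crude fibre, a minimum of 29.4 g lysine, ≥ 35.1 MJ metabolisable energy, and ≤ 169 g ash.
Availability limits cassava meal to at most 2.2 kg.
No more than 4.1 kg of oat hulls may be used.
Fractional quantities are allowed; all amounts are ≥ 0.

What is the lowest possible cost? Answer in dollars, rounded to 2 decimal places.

$1.34

Treat it as an LP. Let x1 = kg of cassava meal, x2 = kg of canola meal, x3 = kg of oat hulls.
Minimize 0.32x1 + 0.56x2 + 0.13x3 with:
  36x1 + 109x2 + 347x3 ≤ 434   (crude fibre)
  0.9x1 + 19.4x2 + 1.4x3 ≥ 29.4   (lysine)
  12.4x1 + 9.9x2 + 4.5x3 ≥ 35.1   (metabolisable energy)
  32x1 + 63x2 + 64x3 ≤ 169   (ash)
  x1 ≤ 2.2
  x3 ≤ 4.1
  x1, x2, x3 ≥ 0.
The optimal mix uses every input. Binding constraints: lysine, metabolisable energy, ash.
That vertex is x1 = 1.528, x2 = 1.409, x3 = 0.4894.
Total cost: 0.32·1.528 + 0.56·1.409 + 0.13·0.4894 = 1.3416.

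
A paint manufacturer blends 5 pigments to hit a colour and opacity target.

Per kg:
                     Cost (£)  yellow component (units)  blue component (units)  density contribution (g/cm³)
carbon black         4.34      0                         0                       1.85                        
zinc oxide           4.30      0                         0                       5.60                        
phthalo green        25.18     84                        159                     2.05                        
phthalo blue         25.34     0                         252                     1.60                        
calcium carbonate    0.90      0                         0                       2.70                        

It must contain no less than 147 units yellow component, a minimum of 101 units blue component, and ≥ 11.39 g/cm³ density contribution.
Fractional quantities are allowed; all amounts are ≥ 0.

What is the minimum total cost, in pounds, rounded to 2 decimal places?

Let x1 = kg of carbon black, x2 = kg of zinc oxide, x3 = kg of phthalo green, x4 = kg of phthalo blue, x5 = kg of calcium carbonate.
Minimize 4.34x1 + 4.3x2 + 25.18x3 + 25.34x4 + 0.9x5 with:
  84x3 ≥ 147   (yellow component)
  159x3 + 252x4 ≥ 101   (blue component)
  1.85x1 + 5.6x2 + 2.05x3 + 1.6x4 + 2.7x5 ≥ 11.39   (density contribution)
  x1, x2, x3, x4, x5 ≥ 0.
The minimum-cost mix takes nothing from carbon black, zinc oxide, phthalo blue — only phthalo green, calcium carbonate. The yellow component and density contribution requirements are met with equality.
Optimal quantities: phthalo green = 1.75 kg, calcium carbonate = 2.89 kg.
Hence cost = 25.18·1.75 + 0.9·2.89 = £46.6660.

£46.67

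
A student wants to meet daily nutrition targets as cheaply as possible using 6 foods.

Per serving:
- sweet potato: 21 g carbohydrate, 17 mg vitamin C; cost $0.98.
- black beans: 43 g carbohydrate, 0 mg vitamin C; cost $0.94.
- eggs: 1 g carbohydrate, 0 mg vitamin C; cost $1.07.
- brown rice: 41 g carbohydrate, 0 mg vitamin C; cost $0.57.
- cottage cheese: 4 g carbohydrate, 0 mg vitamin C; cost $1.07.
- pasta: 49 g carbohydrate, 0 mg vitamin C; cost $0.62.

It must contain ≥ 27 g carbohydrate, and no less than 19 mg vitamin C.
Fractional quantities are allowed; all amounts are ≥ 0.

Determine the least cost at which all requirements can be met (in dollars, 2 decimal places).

$1.14

Let x1 = servings of sweet potato, x2 = servings of black beans, x3 = servings of eggs, x4 = servings of brown rice, x5 = servings of cottage cheese, x6 = servings of pasta.
Minimize 0.98x1 + 0.94x2 + 1.07x3 + 0.57x4 + 1.07x5 + 0.62x6 with:
  21x1 + 43x2 + 1x3 + 41x4 + 4x5 + 49x6 ≥ 27   (carbohydrate)
  17x1 ≥ 19   (vitamin C)
  x1, x2, x3, x4, x5, x6 ≥ 0.
The optimal basis is {sweet potato, pasta}; black beans, eggs, brown rice, cottage cheese drop out. There the carbohydrate and vitamin C constraints are tight.
That vertex is x1 = 1.118, x6 = 0.07203.
Total cost: 0.98·1.118 + 0.62·0.07203 = 1.1403.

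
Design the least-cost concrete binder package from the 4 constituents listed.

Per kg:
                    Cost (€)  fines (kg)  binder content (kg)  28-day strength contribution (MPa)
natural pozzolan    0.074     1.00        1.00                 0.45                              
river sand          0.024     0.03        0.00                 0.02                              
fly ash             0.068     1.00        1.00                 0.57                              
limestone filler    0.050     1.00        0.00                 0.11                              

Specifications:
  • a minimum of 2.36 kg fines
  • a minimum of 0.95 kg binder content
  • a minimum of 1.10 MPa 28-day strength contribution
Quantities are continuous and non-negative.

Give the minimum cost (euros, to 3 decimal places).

€0.151

This is a linear program. Let x1 = kg of natural pozzolan, x2 = kg of river sand, x3 = kg of fly ash, x4 = kg of limestone filler.
min 0.074x1 + 0.024x2 + 0.068x3 + 0.05x4 with:
  1x1 + 0.03x2 + 1x3 + 1x4 ≥ 2.36   (fines)
  1x1 + 1x3 ≥ 0.95   (binder content)
  0.45x1 + 0.02x2 + 0.57x3 + 0.11x4 ≥ 1.1   (28-day strength contribution)
  x1, x2, x3, x4 ≥ 0.
The minimum-cost mix takes nothing from natural pozzolan, river sand — only fly ash, limestone filler. There the fines and 28-day strength contribution constraints are tight.
So fly ash = 1.827 kg, limestone filler = 0.533 kg.
Objective = 0.068·1.827 + 0.05·0.533 = 0.15089.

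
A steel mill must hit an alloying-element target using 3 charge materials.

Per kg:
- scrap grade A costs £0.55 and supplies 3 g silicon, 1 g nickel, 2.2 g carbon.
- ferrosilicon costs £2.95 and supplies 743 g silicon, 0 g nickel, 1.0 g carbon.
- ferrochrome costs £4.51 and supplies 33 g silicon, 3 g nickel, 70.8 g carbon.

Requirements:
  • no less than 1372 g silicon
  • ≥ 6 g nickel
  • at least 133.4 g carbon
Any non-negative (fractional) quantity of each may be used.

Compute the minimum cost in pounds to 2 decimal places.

£13.78

Let x1 = kg of scrap grade A, x2 = kg of ferrosilicon, x3 = kg of ferrochrome.
Minimize 0.55x1 + 2.95x2 + 4.51x3 with:
  3x1 + 743x2 + 33x3 ≥ 1372   (silicon)
  1x1 + 3x3 ≥ 6   (nickel)
  2.2x1 + 1x2 + 70.8x3 ≥ 133.4   (carbon)
  x1, x2, x3 ≥ 0.
The optimal mix uses every input. Binding constraints: silicon, nickel, carbon.
Solving gives x1 = 0.4655, x2 = 1.763, x3 = 1.845.
Hence cost = 0.55·0.4655 + 2.95·1.763 + 4.51·1.845 = £13.7778.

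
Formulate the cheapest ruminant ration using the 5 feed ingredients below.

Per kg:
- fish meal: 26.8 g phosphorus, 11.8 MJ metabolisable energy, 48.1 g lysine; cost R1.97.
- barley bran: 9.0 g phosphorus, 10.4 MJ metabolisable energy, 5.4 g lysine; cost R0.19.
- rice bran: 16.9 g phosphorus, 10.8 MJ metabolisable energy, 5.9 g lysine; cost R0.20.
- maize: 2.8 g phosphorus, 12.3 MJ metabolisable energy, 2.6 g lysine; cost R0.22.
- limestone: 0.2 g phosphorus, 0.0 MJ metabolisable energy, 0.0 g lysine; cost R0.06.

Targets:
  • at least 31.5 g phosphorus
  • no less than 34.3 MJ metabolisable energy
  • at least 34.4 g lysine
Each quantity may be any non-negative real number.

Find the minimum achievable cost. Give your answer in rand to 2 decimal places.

Set it up as a linear program. Let x1 = kg of fish meal, x2 = kg of barley bran, x3 = kg of rice bran, x4 = kg of maize, x5 = kg of limestone.
Minimise 1.97x1 + 0.19x2 + 0.2x3 + 0.22x4 + 0.06x5 subject to:
  26.8x1 + 9x2 + 16.9x3 + 2.8x4 + 0.2x5 ≥ 31.5   (phosphorus)
  11.8x1 + 10.4x2 + 10.8x3 + 12.3x4 ≥ 34.3   (metabolisable energy)
  48.1x1 + 5.4x2 + 5.9x3 + 2.6x4 ≥ 34.4   (lysine)
  x1, x2, x3, x4, x5 ≥ 0.
At the optimum only rice bran is positive (fish meal, barley bran, maize, limestone = 0). Binding constraint: lysine.
Solving gives x3 = 5.831.
Hence cost = 0.2·5.831 = R1.1662.

R1.17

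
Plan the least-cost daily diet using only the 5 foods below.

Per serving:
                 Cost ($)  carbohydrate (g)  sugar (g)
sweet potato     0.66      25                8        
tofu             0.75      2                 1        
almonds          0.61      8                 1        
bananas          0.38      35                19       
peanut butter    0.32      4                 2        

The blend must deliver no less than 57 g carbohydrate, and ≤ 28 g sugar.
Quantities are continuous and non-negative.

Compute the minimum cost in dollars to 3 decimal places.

Let x1 = servings of sweet potato, x2 = servings of tofu, x3 = servings of almonds, x4 = servings of bananas, x5 = servings of peanut butter.
min 0.66x1 + 0.75x2 + 0.61x3 + 0.38x4 + 0.32x5 subject to:
  25x1 + 2x2 + 8x3 + 35x4 + 4x5 ≥ 57   (carbohydrate)
  8x1 + 1x2 + 1x3 + 19x4 + 2x5 ≤ 28   (sugar)
  x1, x2, x3, x4, x5 ≥ 0.
The cheapest feasible vertex uses only sweet potato, bananas; tofu, almonds, peanut butter are not used. The carbohydrate and sugar requirements are met with equality.
Solving gives x1 = 0.5282, x4 = 1.251.
Objective = 0.66·0.5282 + 0.38·1.251 = 0.82399.

$0.824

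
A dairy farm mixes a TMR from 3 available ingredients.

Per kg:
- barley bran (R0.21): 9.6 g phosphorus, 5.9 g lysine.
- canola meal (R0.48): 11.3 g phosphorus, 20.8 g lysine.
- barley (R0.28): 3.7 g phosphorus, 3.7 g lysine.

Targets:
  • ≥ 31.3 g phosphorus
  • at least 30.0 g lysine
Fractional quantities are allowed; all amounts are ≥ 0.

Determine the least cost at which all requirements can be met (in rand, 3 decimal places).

R0.866

Set it up as a linear program. Let x1 = kg of barley bran, x2 = kg of canola meal, x3 = kg of barley.
Minimize 0.21x1 + 0.48x2 + 0.28x3 s.t.:
  9.6x1 + 11.3x2 + 3.7x3 ≥ 31.3   (phosphorus)
  5.9x1 + 20.8x2 + 3.7x3 ≥ 30   (lysine)
  x1, x2, x3 ≥ 0.
At the optimum only barley bran, canola meal are positive (barley = 0). Binding constraints: phosphorus and lysine.
So barley bran = 2.346 kg, canola meal = 0.7769 kg.
Hence cost = 0.21·2.346 + 0.48·0.7769 = R0.86557.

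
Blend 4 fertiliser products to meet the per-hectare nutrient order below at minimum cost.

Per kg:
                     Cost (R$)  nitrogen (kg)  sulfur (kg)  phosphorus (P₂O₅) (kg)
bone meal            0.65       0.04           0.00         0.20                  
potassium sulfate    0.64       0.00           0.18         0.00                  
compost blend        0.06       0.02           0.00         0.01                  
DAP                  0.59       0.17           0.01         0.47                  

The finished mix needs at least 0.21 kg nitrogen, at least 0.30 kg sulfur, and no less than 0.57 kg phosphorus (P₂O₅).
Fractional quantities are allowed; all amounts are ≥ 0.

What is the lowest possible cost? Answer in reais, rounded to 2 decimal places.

Treat it as an LP. Let x1 = kg of bone meal, x2 = kg of potassium sulfate, x3 = kg of compost blend, x4 = kg of DAP.
min 0.65x1 + 0.64x2 + 0.06x3 + 0.59x4 with:
  0.04x1 + 0.02x3 + 0.17x4 ≥ 0.21   (nitrogen)
  0.18x2 + 0.01x4 ≥ 0.3   (sulfur)
  0.2x1 + 0.01x3 + 0.47x4 ≥ 0.57   (phosphorus (P₂O₅))
  x1, x2, x3, x4 ≥ 0.
The cheapest feasible vertex uses only potassium sulfate, compost blend, DAP; bone meal is not used. Binding constraints: nitrogen, sulfur, phosphorus (P₂O₅).
Optimal quantities: potassium sulfate = 1.6 kg, compost blend = 0.2338 kg, DAP = 1.208 kg.
Total cost: 0.64·1.6 + 0.06·0.2338 + 0.59·1.208 = 1.7507.

R$1.75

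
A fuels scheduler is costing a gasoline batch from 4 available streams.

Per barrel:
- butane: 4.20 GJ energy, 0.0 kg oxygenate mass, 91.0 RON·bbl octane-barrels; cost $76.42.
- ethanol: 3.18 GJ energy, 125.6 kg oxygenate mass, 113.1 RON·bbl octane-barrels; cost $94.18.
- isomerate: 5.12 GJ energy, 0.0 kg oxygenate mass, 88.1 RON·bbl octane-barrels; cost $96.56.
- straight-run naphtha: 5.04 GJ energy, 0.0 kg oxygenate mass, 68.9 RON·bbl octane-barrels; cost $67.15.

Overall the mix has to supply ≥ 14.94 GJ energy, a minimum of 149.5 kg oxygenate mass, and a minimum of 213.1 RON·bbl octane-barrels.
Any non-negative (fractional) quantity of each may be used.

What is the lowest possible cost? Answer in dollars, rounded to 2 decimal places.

Treat it as an LP. Let x1 = barrels of butane, x2 = barrels of ethanol, x3 = barrels of isomerate, x4 = barrels of straight-run naphtha.
Minimise 76.42x1 + 94.18x2 + 96.56x3 + 67.15x4 with:
  4.2x1 + 3.18x2 + 5.12x3 + 5.04x4 ≥ 14.94   (energy)
  125.6x2 ≥ 149.5   (oxygenate mass)
  91x1 + 113.1x2 + 88.1x3 + 68.9x4 ≥ 213.1   (octane-barrels)
  x1, x2, x3, x4 ≥ 0.
At the optimum only ethanol, straight-run naphtha are positive (butane, isomerate = 0). The energy and oxygenate mass requirements are met with equality.
So ethanol = 1.19029 barrels, straight-run naphtha = 2.21327 barrels.
Hence cost = 94.18·1.19029 + 67.15·2.21327 = $260.7226.

$260.72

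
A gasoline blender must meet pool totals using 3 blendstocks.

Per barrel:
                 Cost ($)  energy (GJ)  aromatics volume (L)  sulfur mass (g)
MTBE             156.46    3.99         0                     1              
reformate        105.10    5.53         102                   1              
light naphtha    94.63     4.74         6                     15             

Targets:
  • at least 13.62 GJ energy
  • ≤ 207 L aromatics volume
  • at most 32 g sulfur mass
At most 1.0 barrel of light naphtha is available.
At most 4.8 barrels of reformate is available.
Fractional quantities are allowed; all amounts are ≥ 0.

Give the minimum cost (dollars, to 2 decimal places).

Set it up as a linear program. Let x1 = barrels of MTBE, x2 = barrels of reformate, x3 = barrels of light naphtha.
Minimize 156.46x1 + 105.1x2 + 94.63x3 with:
  3.99x1 + 5.53x2 + 4.74x3 ≥ 13.62   (energy)
  102x2 + 6x3 ≤ 207   (aromatics volume)
  1x1 + 1x2 + 15x3 ≤ 32   (sulfur mass)
  x3 ≤ 1
  x2 ≤ 4.8
  x1, x2, x3 ≥ 0.
The minimum-cost mix takes nothing from MTBE — only reformate, light naphtha. There the energy and aromatics volume constraints are tight.
So reformate = 1.99747 barrels, light naphtha = 0.543038 barrels.
Objective = 105.1·1.99747 + 94.63·0.543038 = 261.3218.

$261.32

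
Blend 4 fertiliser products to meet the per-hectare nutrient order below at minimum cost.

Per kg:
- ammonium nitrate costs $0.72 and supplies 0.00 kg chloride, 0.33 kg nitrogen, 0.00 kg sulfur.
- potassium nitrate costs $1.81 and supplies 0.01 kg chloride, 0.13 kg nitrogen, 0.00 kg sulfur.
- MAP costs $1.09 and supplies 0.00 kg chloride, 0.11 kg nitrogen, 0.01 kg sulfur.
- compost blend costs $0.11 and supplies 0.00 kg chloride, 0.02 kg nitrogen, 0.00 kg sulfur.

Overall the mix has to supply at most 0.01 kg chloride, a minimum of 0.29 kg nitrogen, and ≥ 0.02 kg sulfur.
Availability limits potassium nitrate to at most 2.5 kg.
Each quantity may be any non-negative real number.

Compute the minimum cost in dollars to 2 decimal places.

Let x1 = kg of ammonium nitrate, x2 = kg of potassium nitrate, x3 = kg of MAP, x4 = kg of compost blend.
Minimise 0.72x1 + 1.81x2 + 1.09x3 + 0.11x4 s.t.:
  0.01x2 ≤ 0.01   (chloride)
  0.33x1 + 0.13x2 + 0.11x3 + 0.02x4 ≥ 0.29   (nitrogen)
  0.01x3 ≥ 0.02   (sulfur)
  x2 ≤ 2.5
  x1, x2, x3, x4 ≥ 0.
At the optimum only ammonium nitrate, MAP are positive (potassium nitrate, compost blend = 0). There the nitrogen and sulfur constraints are tight.
That vertex is x1 = 0.2121, x3 = 2.
Objective = 0.72·0.2121 + 1.09·2 = 2.3327.

$2.33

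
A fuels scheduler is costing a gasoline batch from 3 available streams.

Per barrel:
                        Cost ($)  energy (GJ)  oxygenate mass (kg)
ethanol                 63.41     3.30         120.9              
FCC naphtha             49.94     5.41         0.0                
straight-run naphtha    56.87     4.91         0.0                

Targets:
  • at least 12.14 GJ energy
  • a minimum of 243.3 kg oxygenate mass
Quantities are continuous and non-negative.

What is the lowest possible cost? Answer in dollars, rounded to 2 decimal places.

Let x1 = barrels of ethanol, x2 = barrels of FCC naphtha, x3 = barrels of straight-run naphtha.
Minimise 63.41x1 + 49.94x2 + 56.87x3 subject to:
  3.3x1 + 5.41x2 + 4.91x3 ≥ 12.14   (energy)
  120.9x1 ≥ 243.3   (oxygenate mass)
  x1, x2, x3 ≥ 0.
The cheapest feasible vertex uses only ethanol, FCC naphtha; straight-run naphtha is not used. The energy and oxygenate mass requirements are met with equality.
That vertex is x1 = 2.0124, x2 = 1.0165.
Objective = 63.41·2.0124 + 49.94·1.0165 = 178.3703.

$178.37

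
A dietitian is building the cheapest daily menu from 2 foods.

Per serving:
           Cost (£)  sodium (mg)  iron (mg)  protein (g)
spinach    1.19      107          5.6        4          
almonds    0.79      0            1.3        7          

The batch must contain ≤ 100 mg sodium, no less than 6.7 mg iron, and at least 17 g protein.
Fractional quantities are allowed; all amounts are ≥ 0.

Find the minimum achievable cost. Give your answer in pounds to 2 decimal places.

£2.46

Set it up as a linear program. Let x1 = servings of spinach, x2 = servings of almonds.
min 1.19x1 + 0.79x2 subject to:
  107x1 ≤ 100   (sodium)
  5.6x1 + 1.3x2 ≥ 6.7   (iron)
  4x1 + 7x2 ≥ 17   (protein)
  x1, x2 ≥ 0.
Both inputs are positive at the optimum. The iron and protein requirements are met with equality.
So spinach = 0.7294 servings, almonds = 2.012 servings.
Objective = 1.19·0.7294 + 0.79·2.012 = 2.4575.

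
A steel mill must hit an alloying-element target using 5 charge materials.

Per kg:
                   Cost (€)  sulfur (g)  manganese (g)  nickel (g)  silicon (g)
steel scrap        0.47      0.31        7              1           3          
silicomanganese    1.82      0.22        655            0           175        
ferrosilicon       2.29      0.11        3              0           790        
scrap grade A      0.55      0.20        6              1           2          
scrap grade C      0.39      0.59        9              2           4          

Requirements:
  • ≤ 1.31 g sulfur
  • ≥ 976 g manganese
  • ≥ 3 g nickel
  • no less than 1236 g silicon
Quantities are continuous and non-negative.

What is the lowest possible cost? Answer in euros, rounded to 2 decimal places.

Treat it as an LP. Let x1 = kg of steel scrap, x2 = kg of silicomanganese, x3 = kg of ferrosilicon, x4 = kg of scrap grade A, x5 = kg of scrap grade C.
min 0.47x1 + 1.82x2 + 2.29x3 + 0.55x4 + 0.39x5 with:
  0.31x1 + 0.22x2 + 0.11x3 + 0.2x4 + 0.59x5 ≤ 1.31   (sulfur)
  7x1 + 655x2 + 3x3 + 6x4 + 9x5 ≥ 976   (manganese)
  1x1 + 1x4 + 2x5 ≥ 3   (nickel)
  3x1 + 175x2 + 790x3 + 2x4 + 4x5 ≥ 1236   (silicon)
  x1, x2, x3, x4, x5 ≥ 0.
The optimal basis is {silicomanganese, ferrosilicon, scrap grade A, scrap grade C}; steel scrap drops out. There the sulfur, manganese, nickel, silicon constraints are tight.
Optimal quantities: silicomanganese = 1.463 kg, ferrosilicon = 1.233 kg, scrap grade A = 0.3419 kg, scrap grade C = 1.329 kg.
Total cost: 1.82·1.463 + 2.29·1.233 + 0.55·0.3419 + 0.39·1.329 = 6.1926.

€6.19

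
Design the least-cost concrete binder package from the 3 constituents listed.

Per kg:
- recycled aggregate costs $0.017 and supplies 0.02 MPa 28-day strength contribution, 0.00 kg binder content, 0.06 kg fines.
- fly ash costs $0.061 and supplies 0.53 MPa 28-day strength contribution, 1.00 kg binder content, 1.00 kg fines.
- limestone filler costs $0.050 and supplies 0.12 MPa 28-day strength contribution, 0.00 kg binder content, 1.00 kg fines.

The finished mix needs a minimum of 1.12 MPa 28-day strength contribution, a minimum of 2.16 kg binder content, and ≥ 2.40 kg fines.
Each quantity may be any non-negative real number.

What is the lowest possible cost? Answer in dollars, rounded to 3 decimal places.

$0.144

Let x1 = kg of recycled aggregate, x2 = kg of fly ash, x3 = kg of limestone filler.
min 0.017x1 + 0.061x2 + 0.05x3 s.t.:
  0.02x1 + 0.53x2 + 0.12x3 ≥ 1.12   (28-day strength contribution)
  1x2 ≥ 2.16   (binder content)
  0.06x1 + 1x2 + 1x3 ≥ 2.4   (fines)
  x1, x2, x3 ≥ 0.
The minimum-cost mix takes nothing from recycled aggregate — only fly ash, limestone filler. The binder content and fines requirements are met with equality.
Solving gives x2 = 2.16, x3 = 0.24.
Total cost: 0.061·2.16 + 0.05·0.24 = 0.14376.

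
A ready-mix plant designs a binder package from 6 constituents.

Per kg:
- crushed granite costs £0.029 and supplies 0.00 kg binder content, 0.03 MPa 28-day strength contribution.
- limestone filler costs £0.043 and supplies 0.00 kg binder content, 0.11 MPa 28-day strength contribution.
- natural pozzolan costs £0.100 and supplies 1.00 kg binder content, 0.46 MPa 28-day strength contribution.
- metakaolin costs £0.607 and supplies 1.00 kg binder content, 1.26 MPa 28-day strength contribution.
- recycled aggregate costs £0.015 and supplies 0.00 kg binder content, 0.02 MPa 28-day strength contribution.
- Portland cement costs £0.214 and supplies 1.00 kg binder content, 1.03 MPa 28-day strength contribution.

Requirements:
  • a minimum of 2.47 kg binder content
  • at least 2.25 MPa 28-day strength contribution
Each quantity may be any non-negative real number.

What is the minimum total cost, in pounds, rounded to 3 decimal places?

This is a linear program. Let x1 = kg of crushed granite, x2 = kg of limestone filler, x3 = kg of natural pozzolan, x4 = kg of metakaolin, x5 = kg of recycled aggregate, x6 = kg of Portland cement.
Minimize 0.029x1 + 0.043x2 + 0.1x3 + 0.607x4 + 0.015x5 + 0.214x6 subject to:
  1x3 + 1x4 + 1x6 ≥ 2.47   (binder content)
  0.03x1 + 0.11x2 + 0.46x3 + 1.26x4 + 0.02x5 + 1.03x6 ≥ 2.25   (28-day strength contribution)
  x1, x2, x3, x4, x5, x6 ≥ 0.
The cheapest feasible vertex uses only natural pozzolan, Portland cement; crushed granite, limestone filler, metakaolin, recycled aggregate are not used. There the binder content and 28-day strength contribution constraints are tight.
Optimal quantities: natural pozzolan = 0.516 kg, Portland cement = 1.954 kg.
Total cost: 0.1·0.516 + 0.214·1.954 = 0.46976.

£0.470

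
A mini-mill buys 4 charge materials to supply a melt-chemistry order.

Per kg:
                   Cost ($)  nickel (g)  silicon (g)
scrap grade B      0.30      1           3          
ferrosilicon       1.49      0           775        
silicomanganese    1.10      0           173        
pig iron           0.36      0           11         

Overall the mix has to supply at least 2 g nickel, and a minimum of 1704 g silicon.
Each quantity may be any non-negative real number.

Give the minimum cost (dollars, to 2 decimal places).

$3.86

Let x1 = kg of scrap grade B, x2 = kg of ferrosilicon, x3 = kg of silicomanganese, x4 = kg of pig iron.
Minimise 0.3x1 + 1.49x2 + 1.1x3 + 0.36x4 subject to:
  1x1 ≥ 2   (nickel)
  3x1 + 775x2 + 173x3 + 11x4 ≥ 1704   (silicon)
  x1, x2, x3, x4 ≥ 0.
The minimum-cost mix takes nothing from silicomanganese, pig iron — only scrap grade B, ferrosilicon. There the nickel and silicon constraints are tight.
So scrap grade B = 2 kg, ferrosilicon = 2.191 kg.
Objective = 0.3·2 + 1.49·2.191 = 3.8646.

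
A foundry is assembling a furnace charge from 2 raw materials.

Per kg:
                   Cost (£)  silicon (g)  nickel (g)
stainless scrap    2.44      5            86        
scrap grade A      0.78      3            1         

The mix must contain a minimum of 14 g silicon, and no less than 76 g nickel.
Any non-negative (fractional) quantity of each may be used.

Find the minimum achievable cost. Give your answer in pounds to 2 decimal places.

Let x1 = kg of stainless scrap, x2 = kg of scrap grade A.
Minimise 2.44x1 + 0.78x2 s.t.:
  5x1 + 3x2 ≥ 14   (silicon)
  86x1 + 1x2 ≥ 76   (nickel)
  x1, x2 ≥ 0.
Both inputs are positive at the optimum. The silicon and nickel requirements are met with equality.
So stainless scrap = 0.8458 kg, scrap grade A = 3.257 kg.
Total cost: 2.44·0.8458 + 0.78·3.257 = 4.6042.

£4.60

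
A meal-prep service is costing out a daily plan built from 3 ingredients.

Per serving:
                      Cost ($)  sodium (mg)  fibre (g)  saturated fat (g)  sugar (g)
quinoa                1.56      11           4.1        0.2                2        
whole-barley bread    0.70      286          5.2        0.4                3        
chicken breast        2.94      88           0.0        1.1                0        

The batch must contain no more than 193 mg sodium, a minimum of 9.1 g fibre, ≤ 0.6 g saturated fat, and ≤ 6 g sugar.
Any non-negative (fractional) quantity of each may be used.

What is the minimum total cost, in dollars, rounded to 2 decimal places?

$2.67

Let x1 = servings of quinoa, x2 = servings of whole-barley bread, x3 = servings of chicken breast.
min 1.56x1 + 0.7x2 + 2.94x3 with:
  11x1 + 286x2 + 88x3 ≤ 193   (sodium)
  4.1x1 + 5.2x2 ≥ 9.1   (fibre)
  0.2x1 + 0.4x2 + 1.1x3 ≤ 0.6   (saturated fat)
  2x1 + 3x2 ≤ 6   (sugar)
  x1, x2, x3 ≥ 0.
At the optimum only quinoa, whole-barley bread are positive (chicken breast = 0). There the sodium and fibre constraints are tight.
Optimal quantities: quinoa = 1.434 servings, whole-barley bread = 0.6197 servings.
Total cost: 1.56·1.434 + 0.7·0.6197 = 2.6708.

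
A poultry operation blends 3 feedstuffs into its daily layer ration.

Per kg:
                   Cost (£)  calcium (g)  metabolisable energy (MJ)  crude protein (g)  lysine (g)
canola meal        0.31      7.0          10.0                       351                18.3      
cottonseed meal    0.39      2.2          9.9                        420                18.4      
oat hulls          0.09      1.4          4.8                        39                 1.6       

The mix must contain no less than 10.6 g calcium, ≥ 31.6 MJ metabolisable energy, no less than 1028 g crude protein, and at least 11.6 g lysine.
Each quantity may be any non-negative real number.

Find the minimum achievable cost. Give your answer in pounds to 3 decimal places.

Set it up as a linear program. Let x1 = kg of canola meal, x2 = kg of cottonseed meal, x3 = kg of oat hulls.
Minimize 0.31x1 + 0.39x2 + 0.09x3 with:
  7x1 + 2.2x2 + 1.4x3 ≥ 10.6   (calcium)
  10x1 + 9.9x2 + 4.8x3 ≥ 31.6   (metabolisable energy)
  351x1 + 420x2 + 39x3 ≥ 1028   (crude protein)
  18.3x1 + 18.4x2 + 1.6x3 ≥ 11.6   (lysine)
  x1, x2, x3 ≥ 0.
The cheapest feasible vertex uses only canola meal, oat hulls; cottonseed meal is not used. There the metabolisable energy and crude protein constraints are tight.
Optimal quantities: canola meal = 2.859 kg, oat hulls = 0.6268 kg.
Objective = 0.31·2.859 + 0.09·0.6268 = 0.94270.

£0.943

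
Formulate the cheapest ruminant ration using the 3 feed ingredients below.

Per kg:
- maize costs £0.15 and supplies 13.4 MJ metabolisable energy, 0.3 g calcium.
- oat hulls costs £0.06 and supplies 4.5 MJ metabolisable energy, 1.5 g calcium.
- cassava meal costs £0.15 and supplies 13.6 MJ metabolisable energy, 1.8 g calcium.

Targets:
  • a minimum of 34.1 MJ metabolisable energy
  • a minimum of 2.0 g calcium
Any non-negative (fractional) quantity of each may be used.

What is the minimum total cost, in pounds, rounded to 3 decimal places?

Let x1 = kg of maize, x2 = kg of oat hulls, x3 = kg of cassava meal.
Minimize 0.15x1 + 0.06x2 + 0.15x3 s.t.:
  13.4x1 + 4.5x2 + 13.6x3 ≥ 34.1   (metabolisable energy)
  0.3x1 + 1.5x2 + 1.8x3 ≥ 2   (calcium)
  x1, x2, x3 ≥ 0.
At the optimum only cassava meal is positive (maize, oat hulls = 0). There the metabolisable energy constraint is tight.
Optimal quantities: cassava meal = 2.507 kg.
Objective = 0.15·2.507 = 0.37605.

£0.376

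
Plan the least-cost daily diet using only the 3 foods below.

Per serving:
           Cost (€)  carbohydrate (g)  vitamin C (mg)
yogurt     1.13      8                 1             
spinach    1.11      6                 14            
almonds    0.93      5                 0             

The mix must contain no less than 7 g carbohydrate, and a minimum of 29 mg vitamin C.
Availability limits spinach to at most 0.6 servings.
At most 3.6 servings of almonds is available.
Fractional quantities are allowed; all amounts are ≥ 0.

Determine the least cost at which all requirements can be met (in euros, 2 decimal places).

Let x1 = servings of yogurt, x2 = servings of spinach, x3 = servings of almonds.
Minimise 1.13x1 + 1.11x2 + 0.93x3 subject to:
  8x1 + 6x2 + 5x3 ≥ 7   (carbohydrate)
  1x1 + 14x2 ≥ 29   (vitamin C)
  x2 ≤ 0.6
  x3 ≤ 3.6
  x1, x2, x3 ≥ 0.
The cheapest feasible vertex uses only yogurt, spinach; almonds is not used. The vitamin C and the spinach cap requirements are met with equality.
That vertex is x1 = 20.6, x2 = 0.6.
Cost = 1.13·20.6 + 1.11·0.6 = 23.9440.

€23.94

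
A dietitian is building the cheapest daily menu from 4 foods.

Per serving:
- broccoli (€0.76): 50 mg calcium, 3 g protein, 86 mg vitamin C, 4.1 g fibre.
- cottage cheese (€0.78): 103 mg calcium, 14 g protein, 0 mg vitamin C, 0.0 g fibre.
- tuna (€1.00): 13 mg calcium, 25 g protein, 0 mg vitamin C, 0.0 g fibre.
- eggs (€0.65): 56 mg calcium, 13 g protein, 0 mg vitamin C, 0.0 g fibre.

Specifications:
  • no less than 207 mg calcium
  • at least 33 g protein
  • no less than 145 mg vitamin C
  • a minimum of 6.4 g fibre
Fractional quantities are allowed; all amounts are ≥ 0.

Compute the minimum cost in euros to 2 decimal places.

€2.65

Let x1 = servings of broccoli, x2 = servings of cottage cheese, x3 = servings of tuna, x4 = servings of eggs.
min 0.76x1 + 0.78x2 + 1x3 + 0.65x4 s.t.:
  50x1 + 103x2 + 13x3 + 56x4 ≥ 207   (calcium)
  3x1 + 14x2 + 25x3 + 13x4 ≥ 33   (protein)
  86x1 ≥ 145   (vitamin C)
  4.1x1 ≥ 6.4   (fibre)
  x1, x2, x3, x4 ≥ 0.
At the optimum only broccoli, cottage cheese, tuna are positive (eggs = 0). Binding constraints: calcium, protein, vitamin C.
That vertex is x1 = 1.686, x2 = 1.13, x3 = 0.4848.
Hence cost = 0.76·1.686 + 0.78·1.13 + 1·0.4848 = €2.6476.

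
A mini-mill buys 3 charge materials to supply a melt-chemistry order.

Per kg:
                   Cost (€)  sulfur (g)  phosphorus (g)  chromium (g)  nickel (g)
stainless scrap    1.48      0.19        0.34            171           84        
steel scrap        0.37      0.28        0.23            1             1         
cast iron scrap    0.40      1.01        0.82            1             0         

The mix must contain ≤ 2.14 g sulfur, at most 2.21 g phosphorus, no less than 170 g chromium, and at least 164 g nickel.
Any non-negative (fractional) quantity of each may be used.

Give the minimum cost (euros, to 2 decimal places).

This is a linear program. Let x1 = kg of stainless scrap, x2 = kg of steel scrap, x3 = kg of cast iron scrap.
Minimize 1.48x1 + 0.37x2 + 0.4x3 subject to:
  0.19x1 + 0.28x2 + 1.01x3 ≤ 2.14   (sulfur)
  0.34x1 + 0.23x2 + 0.82x3 ≤ 2.21   (phosphorus)
  171x1 + 1x2 + 1x3 ≥ 170   (chromium)
  84x1 + 1x2 ≥ 164   (nickel)
  x1, x2, x3 ≥ 0.
At the optimum only stainless scrap is positive (steel scrap, cast iron scrap = 0). Binding constraint: nickel.
That vertex is x1 = 1.952.
Cost = 1.48·1.952 = 2.8890.

€2.89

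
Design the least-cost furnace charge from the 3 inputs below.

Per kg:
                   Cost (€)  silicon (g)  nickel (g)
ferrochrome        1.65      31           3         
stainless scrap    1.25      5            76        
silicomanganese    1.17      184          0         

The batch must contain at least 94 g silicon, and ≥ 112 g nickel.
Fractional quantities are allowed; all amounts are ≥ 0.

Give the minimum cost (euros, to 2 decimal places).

Treat it as an LP. Let x1 = kg of ferrochrome, x2 = kg of stainless scrap, x3 = kg of silicomanganese.
Minimize 1.65x1 + 1.25x2 + 1.17x3 subject to:
  31x1 + 5x2 + 184x3 ≥ 94   (silicon)
  3x1 + 76x2 ≥ 112   (nickel)
  x1, x2, x3 ≥ 0.
The cheapest feasible vertex uses only stainless scrap, silicomanganese; ferrochrome is not used. The silicon and nickel requirements are met with equality.
Optimal quantities: stainless scrap = 1.474 kg, silicomanganese = 0.4708 kg.
Cost = 1.25·1.474 + 1.17·0.4708 = 2.3933.

€2.39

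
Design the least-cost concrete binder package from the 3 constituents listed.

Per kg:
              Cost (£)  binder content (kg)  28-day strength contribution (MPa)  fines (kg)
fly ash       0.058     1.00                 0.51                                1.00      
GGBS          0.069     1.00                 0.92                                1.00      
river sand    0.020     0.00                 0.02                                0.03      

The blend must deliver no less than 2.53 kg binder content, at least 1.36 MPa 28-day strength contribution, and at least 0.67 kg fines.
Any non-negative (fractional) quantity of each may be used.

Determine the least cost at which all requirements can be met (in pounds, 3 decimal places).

Let x1 = kg of fly ash, x2 = kg of GGBS, x3 = kg of river sand.
Minimize 0.058x1 + 0.069x2 + 0.02x3 with:
  1x1 + 1x2 ≥ 2.53   (binder content)
  0.51x1 + 0.92x2 + 0.02x3 ≥ 1.36   (28-day strength contribution)
  1x1 + 1x2 + 0.03x3 ≥ 0.67   (fines)
  x1, x2, x3 ≥ 0.
The cheapest feasible vertex uses only fly ash, GGBS; river sand is not used. There the binder content and 28-day strength contribution constraints are tight.
Solving gives x1 = 2.36, x2 = 0.17.
Objective = 0.058·2.36 + 0.069·0.17 = 0.14861.

£0.149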